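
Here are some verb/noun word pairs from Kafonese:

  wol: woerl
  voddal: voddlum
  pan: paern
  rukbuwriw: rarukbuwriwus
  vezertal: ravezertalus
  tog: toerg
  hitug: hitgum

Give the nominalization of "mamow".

mamwum

tog and hitug both end in -g yet inflect differently (toerg, hitgum), so the final letter is not what conditions the rule; the number of vowels is.
"mamow" has 2 vowels. The stems with 2 vowels (hitug → hitgum, voddal → voddlum) delete the last vowel and add -um.
The other patterns: stems with 1 vowel insert -er- after the first vowel; stems with 3 vowels add ra- … -us around the stem.
So mamow → mamwum.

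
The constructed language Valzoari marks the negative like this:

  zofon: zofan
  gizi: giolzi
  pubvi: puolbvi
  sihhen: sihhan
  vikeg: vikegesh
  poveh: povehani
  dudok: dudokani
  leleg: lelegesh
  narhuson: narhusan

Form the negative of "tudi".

sihhen and leleg both have last vowel 'e' yet inflect differently (sihhan, lelegesh), so the last vowel is not what conditions the rule; the final letter is.
"tudi" ends in -i. The stems ending in -i (gizi → giolzi, pubvi → puolbvi) insert -ol- after the first vowel.
So tudi → tuoldi.

tuoldi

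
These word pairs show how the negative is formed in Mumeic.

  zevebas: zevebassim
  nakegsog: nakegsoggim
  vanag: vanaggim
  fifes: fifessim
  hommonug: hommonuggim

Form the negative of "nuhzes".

nuhzessim

Every pair shown (zevebas → zevebassim, nakegsog → nakegsoggim, vanag → vanaggim, …) follows the same rule: double the final consonant and add -im.
So nuhzes → nuhzessim.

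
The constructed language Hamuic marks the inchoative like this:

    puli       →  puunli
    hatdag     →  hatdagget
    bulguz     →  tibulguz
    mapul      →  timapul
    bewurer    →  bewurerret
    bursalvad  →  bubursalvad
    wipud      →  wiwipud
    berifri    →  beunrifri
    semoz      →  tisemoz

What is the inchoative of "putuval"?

wipud and bulguz both have last vowel 'u' yet inflect differently (wiwipud, tibulguz), so the last vowel is not what conditions the rule; the final letter is.
"putuval" ends in -l. The one such stem in the data (mapul → timapul) adds the prefix ti-, so the same rule applies.
The other patterns: stems ending in -d repeat the first consonant+vowel as a prefix; stems ending in -i insert -un- after the first vowel; stems ending in -g or -r double the final consonant and add -et.
So putuval → tiputuval.

tiputuval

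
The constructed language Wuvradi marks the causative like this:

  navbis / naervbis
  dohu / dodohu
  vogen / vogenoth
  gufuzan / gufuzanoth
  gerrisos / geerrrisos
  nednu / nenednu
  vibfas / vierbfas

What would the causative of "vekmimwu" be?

vevekmimwu

vibfas and gufuzan both have last vowel 'a' yet inflect differently (vierbfas, gufuzanoth), so the last vowel is not what conditions the rule; the final letter is.
"vekmimwu" ends in -u. The stems ending in -u (nednu → nenednu, dohu → dodohu) repeat the first consonant+vowel as a prefix.
The other patterns: stems ending in -s insert -er- after the first vowel; stems ending in -n add -oth.
So vekmimwu → vevekmimwu.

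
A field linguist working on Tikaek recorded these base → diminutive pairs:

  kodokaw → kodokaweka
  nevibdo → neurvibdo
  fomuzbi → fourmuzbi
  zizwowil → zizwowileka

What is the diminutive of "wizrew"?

"wizrew" ends in a consonant. The stems ending in a consonant (kodokaw → kodokaweka, zizwowil → zizwowileka) add -eka.
The other pattern: stems ending in a vowel insert -ur- after the first vowel.
So wizrew → wizreweka.

wizreweka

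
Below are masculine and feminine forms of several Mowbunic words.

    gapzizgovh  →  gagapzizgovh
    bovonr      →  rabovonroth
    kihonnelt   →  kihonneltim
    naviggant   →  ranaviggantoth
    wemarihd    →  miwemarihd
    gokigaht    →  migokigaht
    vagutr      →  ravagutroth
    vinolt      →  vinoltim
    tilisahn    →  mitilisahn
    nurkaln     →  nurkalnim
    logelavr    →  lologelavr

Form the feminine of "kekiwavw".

kekekiwavw

"kekiwavw" has second-to-last letter 'v'. The stems whose second-to-last letter is 'v' (gapzizgovh → gagapzizgovh, logelavr → lologelavr) repeat the first consonant+vowel as a prefix.
So kekiwavw → kekekiwavw.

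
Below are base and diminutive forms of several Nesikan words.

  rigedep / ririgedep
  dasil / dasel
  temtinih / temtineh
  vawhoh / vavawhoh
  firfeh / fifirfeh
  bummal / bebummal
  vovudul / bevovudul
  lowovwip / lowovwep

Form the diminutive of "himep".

temtinih and firfeh both end in -h yet inflect differently (temtineh, fifirfeh), so the final letter is not what conditions the rule; the last vowel is.
"himep" has last vowel 'e'. The stems whose last vowel is 'e' (firfeh → fifirfeh, rigedep → ririgedep) repeat the first consonant+vowel as a prefix.
The other patterns: stems whose last vowel is 'i' change the last vowel to 'e'; stems whose last vowel is 'a' or 'u' add the prefix be-.
So himep → hihimep.

hihimep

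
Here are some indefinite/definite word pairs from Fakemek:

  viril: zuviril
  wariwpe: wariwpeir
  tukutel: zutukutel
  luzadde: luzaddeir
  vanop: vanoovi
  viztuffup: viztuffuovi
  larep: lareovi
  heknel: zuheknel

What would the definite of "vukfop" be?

"vukfop" ends in -p. The stems ending in -p (vanop → vanoovi, viztuffup → viztuffuovi, larep → lareovi) drop the final letter and add -ovi.
The other patterns: stems ending in -e add -ir; stems ending in -l add the prefix zu-.
So vukfop → vukfoovi.

vukfoovi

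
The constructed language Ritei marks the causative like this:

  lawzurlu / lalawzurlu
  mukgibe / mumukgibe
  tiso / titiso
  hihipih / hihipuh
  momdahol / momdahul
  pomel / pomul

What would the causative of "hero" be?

hehero

tiso and momdahol both have last vowel 'o' yet inflect differently (titiso, momdahul), so the last vowel is not what conditions the rule; whether the stem ends in a vowel or a consonant is.
"hero" ends in a vowel. The stems ending in a vowel (lawzurlu → lalawzurlu, mukgibe → mumukgibe, tiso → titiso) repeat the first consonant+vowel as a prefix.
The other pattern: stems ending in a consonant change the last vowel to 'u'.
So hero → hehero.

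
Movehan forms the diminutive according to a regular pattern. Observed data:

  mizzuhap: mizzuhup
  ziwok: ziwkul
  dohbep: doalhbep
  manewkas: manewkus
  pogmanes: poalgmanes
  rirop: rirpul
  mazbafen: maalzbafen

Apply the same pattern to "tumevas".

"tumevas" has last vowel 'a'. The stems whose last vowel is 'a' (manewkas → manewkus, mizzuhap → mizzuhup) change the last vowel to 'u'.
So tumevas → tumevus.

tumevus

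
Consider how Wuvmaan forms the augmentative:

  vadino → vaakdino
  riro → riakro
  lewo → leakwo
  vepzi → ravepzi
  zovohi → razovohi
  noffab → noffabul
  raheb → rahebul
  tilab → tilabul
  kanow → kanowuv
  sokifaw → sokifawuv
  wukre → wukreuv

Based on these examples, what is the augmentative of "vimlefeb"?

vadino and kanow both have last vowel 'o' yet inflect differently (vaakdino, kanowuv), so the last vowel is not what conditions the rule; the final letter is.
"vimlefeb" ends in -b. The stems ending in -b (noffab → noffabul, raheb → rahebul, tilab → tilabul) add -ul.
The other patterns: stems ending in -o insert -ak- after the first vowel; stems ending in -i add the prefix ra-; stems ending in -e or -w add -uv.
So vimlefeb → vimlefebul.

vimlefebul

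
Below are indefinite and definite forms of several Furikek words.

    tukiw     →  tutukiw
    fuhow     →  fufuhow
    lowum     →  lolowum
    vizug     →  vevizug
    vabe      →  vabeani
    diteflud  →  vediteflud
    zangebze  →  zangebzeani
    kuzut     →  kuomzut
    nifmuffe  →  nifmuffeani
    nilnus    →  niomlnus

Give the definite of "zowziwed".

vezowziwed

lowum and nilnus both have last vowel 'u' yet inflect differently (lolowum, niomlnus), so the last vowel is not what conditions the rule; the final letter is.
"zowziwed" ends in -d. The one such stem in the data (diteflud → vediteflud) adds the prefix ve-, so the same rule applies.
The other patterns: stems ending in -m or -w repeat the first consonant+vowel as a prefix; stems ending in -e add -ani; stems ending in -s or -t insert -om- after the first vowel.
So zowziwed → vezowziwed.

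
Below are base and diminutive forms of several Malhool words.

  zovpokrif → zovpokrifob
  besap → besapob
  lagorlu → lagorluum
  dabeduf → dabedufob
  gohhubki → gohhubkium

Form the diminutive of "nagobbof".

gohhubki and zovpokrif both have last vowel 'i' yet inflect differently (gohhubkium, zovpokrifob), so the last vowel is not what conditions the rule; whether the stem ends in a vowel or a consonant is.
"nagobbof" ends in a consonant. The stems ending in a consonant (zovpokrif → zovpokrifob, dabeduf → dabedufob, besap → besapob) add -ob.
So nagobbof → nagobbofob.

nagobbofob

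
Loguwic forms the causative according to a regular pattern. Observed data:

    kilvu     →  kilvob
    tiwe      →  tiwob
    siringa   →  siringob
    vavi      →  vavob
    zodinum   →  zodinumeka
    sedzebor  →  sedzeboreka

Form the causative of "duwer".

duwereka

"duwer" ends in a consonant. The stems ending in a consonant (zodinum → zodinumeka, sedzebor → sedzeboreka) add -eka.
The other pattern: stems ending in a vowel drop the final letter and add -ob.
So duwer → duwereka.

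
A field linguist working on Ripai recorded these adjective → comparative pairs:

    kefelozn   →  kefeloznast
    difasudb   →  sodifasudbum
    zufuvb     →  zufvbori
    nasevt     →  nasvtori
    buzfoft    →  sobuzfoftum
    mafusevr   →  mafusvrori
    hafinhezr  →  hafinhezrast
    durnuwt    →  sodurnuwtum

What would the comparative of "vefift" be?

sovefiftum

hafinhezr and mafusevr both end in -r yet inflect differently (hafinhezrast, mafusvrori), so the final letter is not what conditions the rule; the second-to-last letter is.
"vefift" has second-to-last letter 'f'. The one such stem in the data (buzfoft → sobuzfoftum) adds so- … -um around the stem, so the same rule applies.
The other patterns: stems whose second-to-last letter is 'z' add -ast; stems whose second-to-last letter is 'v' delete the last vowel and add -ori.
So vefift → sovefiftum.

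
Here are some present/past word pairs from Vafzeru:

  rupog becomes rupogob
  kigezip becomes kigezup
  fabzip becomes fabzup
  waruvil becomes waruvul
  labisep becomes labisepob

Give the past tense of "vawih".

"vawih" has last vowel 'i'. The stems whose last vowel is 'i' (fabzip → fabzup, kigezip → kigezup, waruvil → waruvul) change the last vowel to 'u'.
The other pattern: stems whose last vowel is 'e' or 'o' add -ob.
So vawih → vawuh.

vawuh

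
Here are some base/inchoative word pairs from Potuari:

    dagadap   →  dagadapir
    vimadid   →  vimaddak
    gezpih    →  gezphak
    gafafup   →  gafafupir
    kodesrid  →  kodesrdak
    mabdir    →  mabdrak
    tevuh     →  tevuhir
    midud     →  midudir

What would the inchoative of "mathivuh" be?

mathivuhir

kodesrid and midud both end in -d yet inflect differently (kodesrdak, midudir), so the final letter is not what conditions the rule; the last vowel is.
"mathivuh" has last vowel 'u'. The stems whose last vowel is 'u' (midud → midudir, gafafup → gafafupir, tevuh → tevuhir) add -ir.
So mathivuh → mathivuhir.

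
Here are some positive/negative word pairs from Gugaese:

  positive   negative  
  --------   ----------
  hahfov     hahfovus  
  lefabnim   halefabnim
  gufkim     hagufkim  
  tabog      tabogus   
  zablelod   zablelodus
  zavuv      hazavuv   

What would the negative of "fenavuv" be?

hafenavuv

"fenavuv" has last vowel 'u'. The one such stem in the data (zavuv → hazavuv) adds the prefix ha-, so the same rule applies.
The other pattern: stems whose last vowel is 'o' add -us.
So fenavuv → hafenavuv.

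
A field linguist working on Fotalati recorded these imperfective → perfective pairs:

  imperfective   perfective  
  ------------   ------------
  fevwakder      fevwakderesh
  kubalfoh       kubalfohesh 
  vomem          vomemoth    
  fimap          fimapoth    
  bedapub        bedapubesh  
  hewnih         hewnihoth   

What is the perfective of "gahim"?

gahimoth

kubalfoh and hewnih both end in -h yet inflect differently (kubalfohesh, hewnihoth), so the final letter is not what conditions the rule; the number of vowels is.
"gahim" has 2 vowels. The stems with 2 vowels (hewnih → hewnihoth, fimap → fimapoth, vomem → vomemoth) add -oth.
So gahim → gahimoth.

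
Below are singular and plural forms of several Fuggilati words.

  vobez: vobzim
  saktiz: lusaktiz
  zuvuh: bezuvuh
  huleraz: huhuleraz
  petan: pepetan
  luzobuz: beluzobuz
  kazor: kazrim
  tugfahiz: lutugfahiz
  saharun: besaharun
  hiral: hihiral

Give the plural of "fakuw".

befakuw

luzobuz and huleraz both end in -z yet inflect differently (beluzobuz, huhuleraz), so the final letter is not what conditions the rule; the last vowel is.
"fakuw" has last vowel 'u'. The stems whose last vowel is 'u' (luzobuz → beluzobuz, zuvuh → bezuvuh, saharun → besaharun) add the prefix be-.
So fakuw → befakuw.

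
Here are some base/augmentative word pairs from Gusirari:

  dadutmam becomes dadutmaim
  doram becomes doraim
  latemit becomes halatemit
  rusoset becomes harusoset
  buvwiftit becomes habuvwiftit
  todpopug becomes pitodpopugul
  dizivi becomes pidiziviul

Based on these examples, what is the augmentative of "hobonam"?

hobonaim

latemit and dizivi both have last vowel 'i' yet inflect differently (halatemit, pidiziviul), so the last vowel is not what conditions the rule; the final letter is.
"hobonam" ends in -m. The stems ending in -m (dadutmam → dadutmaim, doram → doraim) drop the final letter and add -im.
So hobonam → hobonaim.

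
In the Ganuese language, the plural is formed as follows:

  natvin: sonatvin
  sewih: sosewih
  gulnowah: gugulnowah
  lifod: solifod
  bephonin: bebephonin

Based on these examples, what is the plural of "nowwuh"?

sonowwuh

sewih and gulnowah both end in -h yet inflect differently (sosewih, gugulnowah), so the final letter is not what conditions the rule; the number of vowels is.
"nowwuh" has 2 vowels. The stems with 2 vowels (lifod → solifod, natvin → sonatvin, sewih → sosewih) add the prefix so-.
The other pattern: stems with 3 vowels repeat the first consonant+vowel as a prefix.
So nowwuh → sonowwuh.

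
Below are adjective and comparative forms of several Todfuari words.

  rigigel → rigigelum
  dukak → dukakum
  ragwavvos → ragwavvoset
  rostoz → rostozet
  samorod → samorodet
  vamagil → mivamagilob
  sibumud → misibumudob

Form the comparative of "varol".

varolet

rigigel and vamagil both end in -l yet inflect differently (rigigelum, mivamagilob), so the final letter is not what conditions the rule; the last vowel is.
"varol" has last vowel 'o'. The stems whose last vowel is 'o' (ragwavvos → ragwavvoset, rostoz → rostozet, samorod → samorodet) add -et.
So varol → varolet.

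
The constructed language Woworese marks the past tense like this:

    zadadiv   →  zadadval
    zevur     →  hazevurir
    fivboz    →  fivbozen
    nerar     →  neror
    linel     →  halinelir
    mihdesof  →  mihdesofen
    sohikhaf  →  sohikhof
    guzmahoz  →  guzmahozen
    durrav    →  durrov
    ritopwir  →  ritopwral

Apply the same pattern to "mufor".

zadadiv and durrav both end in -v yet inflect differently (zadadval, durrov), so the final letter is not what conditions the rule; the last vowel is.
"mufor" has last vowel 'o'. The stems whose last vowel is 'o' (guzmahoz → guzmahozen, fivboz → fivbozen, mihdesof → mihdesofen) add -en.
So mufor → muforen.

muforen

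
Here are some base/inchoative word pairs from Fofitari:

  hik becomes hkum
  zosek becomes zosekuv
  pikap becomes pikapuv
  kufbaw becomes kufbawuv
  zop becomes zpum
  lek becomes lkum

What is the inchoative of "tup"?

tpum

zop and pikap both end in -p yet inflect differently (zpum, pikapuv), so the final letter is not what conditions the rule; the number of vowels is.
"tup" has 1 vowel. The stems with 1 vowel (zop → zpum, hik → hkum, lek → lkum) delete the last vowel and add -um.
So tup → tpum.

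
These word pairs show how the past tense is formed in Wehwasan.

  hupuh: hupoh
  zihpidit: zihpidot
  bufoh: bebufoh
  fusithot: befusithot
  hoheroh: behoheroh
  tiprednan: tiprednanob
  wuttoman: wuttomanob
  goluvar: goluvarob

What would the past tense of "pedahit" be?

pedahot

fusithot and zihpidit both end in -t yet inflect differently (befusithot, zihpidot), so the final letter is not what conditions the rule; the last vowel is.
"pedahit" has last vowel 'i'. The one such stem in the data (zihpidit → zihpidot) changes the last vowel to 'o' (as does hupuh), so the same rule applies.
So pedahit → pedahot.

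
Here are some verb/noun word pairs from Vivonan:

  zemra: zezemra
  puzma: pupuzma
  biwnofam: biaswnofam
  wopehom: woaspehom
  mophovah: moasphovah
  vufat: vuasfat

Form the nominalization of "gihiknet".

zemra and biwnofam both have last vowel 'a' yet inflect differently (zezemra, biaswnofam), so the last vowel is not what conditions the rule; whether the stem ends in a vowel or a consonant is.
"gihiknet" ends in a consonant. The stems ending in a consonant (biwnofam → biaswnofam, wopehom → woaspehom, mophovah → moasphovah) insert -as- after the first vowel.
So gihiknet → giashiknet.

giashiknet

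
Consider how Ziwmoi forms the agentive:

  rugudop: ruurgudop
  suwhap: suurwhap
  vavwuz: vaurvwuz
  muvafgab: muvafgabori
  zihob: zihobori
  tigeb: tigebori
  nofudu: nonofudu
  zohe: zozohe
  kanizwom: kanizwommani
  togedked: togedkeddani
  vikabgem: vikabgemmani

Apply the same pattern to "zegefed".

suwhap and muvafgab both have last vowel 'a' yet inflect differently (suurwhap, muvafgabori), so the last vowel is not what conditions the rule; the final letter is.
"zegefed" ends in -d. The one such stem in the data (togedked → togedkeddani) doubles the final consonant and adds -ani (as do kanizwom, vikabgem), so the same rule applies.
The other patterns: stems ending in -p or -z insert -ur- after the first vowel; stems ending in -b add -ori; stems ending in -e or -u repeat the first consonant+vowel as a prefix.
So zegefed → zegefeddani.

zegefeddani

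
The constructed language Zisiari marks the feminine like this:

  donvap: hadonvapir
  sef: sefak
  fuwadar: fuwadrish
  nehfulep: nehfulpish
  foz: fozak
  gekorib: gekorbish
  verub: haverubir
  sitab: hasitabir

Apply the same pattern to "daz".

dazak

"daz" has 1 vowel. The stems with 1 vowel (sef → sefak, foz → fozak) add -ak.
So daz → dazak.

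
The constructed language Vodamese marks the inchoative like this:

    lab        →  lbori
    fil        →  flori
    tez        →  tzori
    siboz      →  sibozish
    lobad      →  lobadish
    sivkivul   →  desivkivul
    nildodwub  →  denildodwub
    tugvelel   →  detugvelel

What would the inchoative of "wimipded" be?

tez and siboz both end in -z yet inflect differently (tzori, sibozish), so the final letter is not what conditions the rule; the number of vowels is.
"wimipded" has 3 vowels. The stems with 3 vowels (sivkivul → desivkivul, nildodwub → denildodwub, tugvelel → detugvelel) add the prefix de-.
So wimipded → dewimipded.

dewimipded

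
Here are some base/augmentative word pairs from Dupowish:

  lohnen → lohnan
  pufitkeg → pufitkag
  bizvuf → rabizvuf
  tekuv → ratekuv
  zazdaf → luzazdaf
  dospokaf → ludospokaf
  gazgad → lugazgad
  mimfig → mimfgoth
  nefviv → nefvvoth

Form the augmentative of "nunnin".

"nunnin" has last vowel 'i'. The stems whose last vowel is 'i' (mimfig → mimfgoth, nefviv → nefvvoth) delete the last vowel and add -oth.
The other patterns: stems whose last vowel is 'e' change the last vowel to 'a'; stems whose last vowel is 'u' add the prefix ra-; stems whose last vowel is 'a' add the prefix lu-.
So nunnin → nunnnoth.

nunnnoth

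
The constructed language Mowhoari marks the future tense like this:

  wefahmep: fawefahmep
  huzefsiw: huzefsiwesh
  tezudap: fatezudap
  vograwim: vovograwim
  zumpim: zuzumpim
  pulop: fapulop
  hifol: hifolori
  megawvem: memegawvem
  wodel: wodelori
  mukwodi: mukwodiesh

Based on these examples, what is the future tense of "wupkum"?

megawvem and wodel both have last vowel 'e' yet inflect differently (memegawvem, wodelori), so the last vowel is not what conditions the rule; the final letter is.
"wupkum" ends in -m. The stems ending in -m (zumpim → zuzumpim, megawvem → memegawvem, vograwim → vovograwim) repeat the first consonant+vowel as a prefix.
So wupkum → wuwupkum.

wuwupkum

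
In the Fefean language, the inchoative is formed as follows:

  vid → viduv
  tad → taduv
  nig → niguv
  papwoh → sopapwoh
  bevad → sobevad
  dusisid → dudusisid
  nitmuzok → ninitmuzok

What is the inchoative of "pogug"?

vid and bevad both end in -d yet inflect differently (viduv, sobevad), so the final letter is not what conditions the rule; the number of vowels is.
"pogug" has 2 vowels. The stems with 2 vowels (papwoh → sopapwoh, bevad → sobevad) add the prefix so-.
So pogug → sopogug.

sopogug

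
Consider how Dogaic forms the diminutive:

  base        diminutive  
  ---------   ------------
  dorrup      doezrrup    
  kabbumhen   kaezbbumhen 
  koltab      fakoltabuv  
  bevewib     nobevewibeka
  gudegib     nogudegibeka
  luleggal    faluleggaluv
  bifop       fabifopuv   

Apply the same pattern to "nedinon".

fanedinonuv

bevewib and koltab both end in -b yet inflect differently (nobevewibeka, fakoltabuv), so the final letter is not what conditions the rule; the last vowel is.
"nedinon" has last vowel 'o'. The one such stem in the data (bifop → fabifopuv) adds fa- … -uv around the stem, so the same rule applies.
So nedinon → fanedinonuv.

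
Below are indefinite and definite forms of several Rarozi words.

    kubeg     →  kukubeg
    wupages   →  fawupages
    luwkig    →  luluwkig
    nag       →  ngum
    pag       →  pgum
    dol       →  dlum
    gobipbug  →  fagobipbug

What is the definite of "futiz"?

"futiz" has 2 vowels. The stems with 2 vowels (kubeg → kukubeg, luwkig → luluwkig) repeat the first consonant+vowel as a prefix.
The other patterns: stems with 1 vowel delete the last vowel and add -um; stems with 3 vowels add the prefix fa-.
So futiz → fufutiz.

fufutiz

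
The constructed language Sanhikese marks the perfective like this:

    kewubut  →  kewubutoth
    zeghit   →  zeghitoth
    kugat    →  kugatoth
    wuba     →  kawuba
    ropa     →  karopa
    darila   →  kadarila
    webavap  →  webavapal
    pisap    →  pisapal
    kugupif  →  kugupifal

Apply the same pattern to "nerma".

"nerma" ends in -a. The stems ending in -a (wuba → kawuba, ropa → karopa, darila → kadarila) add the prefix ka-.
So nerma → kanerma.

kanerma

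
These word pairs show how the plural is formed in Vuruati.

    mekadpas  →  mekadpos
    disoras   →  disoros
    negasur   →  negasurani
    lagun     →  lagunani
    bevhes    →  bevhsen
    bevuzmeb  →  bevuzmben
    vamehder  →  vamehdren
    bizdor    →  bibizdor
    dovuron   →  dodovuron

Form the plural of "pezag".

mekadpas and bevhes both end in -s yet inflect differently (mekadpos, bevhsen), so the final letter is not what conditions the rule; the last vowel is.
"pezag" has last vowel 'a'. The stems whose last vowel is 'a' (mekadpas → mekadpos, disoras → disoros) change the last vowel to 'o'.
So pezag → pezog.

pezog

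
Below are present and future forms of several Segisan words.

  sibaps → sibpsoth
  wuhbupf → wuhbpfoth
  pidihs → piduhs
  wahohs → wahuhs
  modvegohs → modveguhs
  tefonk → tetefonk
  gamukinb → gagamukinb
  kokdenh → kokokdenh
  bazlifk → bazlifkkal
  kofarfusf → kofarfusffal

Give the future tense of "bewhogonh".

"bewhogonh" has second-to-last letter 'n'. The stems whose second-to-last letter is 'n' (tefonk → tetefonk, gamukinb → gagamukinb, kokdenh → kokokdenh) repeat the first consonant+vowel as a prefix.
The other patterns: stems whose second-to-last letter is 'p' delete the last vowel and add -oth; stems whose second-to-last letter is 'h' change the last vowel to 'u'; stems whose second-to-last letter is 'f' or 's' double the final consonant and add -al.
So bewhogonh → bebewhogonh.

bebewhogonh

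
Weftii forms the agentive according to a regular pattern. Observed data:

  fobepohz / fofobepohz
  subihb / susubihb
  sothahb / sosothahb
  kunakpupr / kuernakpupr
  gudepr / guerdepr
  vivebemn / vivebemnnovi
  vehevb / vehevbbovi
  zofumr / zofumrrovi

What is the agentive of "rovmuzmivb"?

rovmuzmivbbovi

subihb and vehevb both end in -b yet inflect differently (susubihb, vehevbbovi), so the final letter is not what conditions the rule; the second-to-last letter is.
"rovmuzmivb" has second-to-last letter 'v'. The one such stem in the data (vehevb → vehevbbovi) doubles the final consonant and adds -ovi (as do vivebemn, zofumr), so the same rule applies.
The other patterns: stems whose second-to-last letter is 'h' repeat the first consonant+vowel as a prefix; stems whose second-to-last letter is 'p' insert -er- after the first vowel.
So rovmuzmivb → rovmuzmivbbovi.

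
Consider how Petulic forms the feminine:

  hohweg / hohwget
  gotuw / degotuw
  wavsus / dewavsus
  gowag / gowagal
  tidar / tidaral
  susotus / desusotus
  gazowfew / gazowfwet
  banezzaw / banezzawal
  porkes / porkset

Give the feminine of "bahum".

"bahum" has last vowel 'u'. The stems whose last vowel is 'u' (gotuw → degotuw, wavsus → dewavsus, susotus → desusotus) add the prefix de-.
So bahum → debahum.

debahum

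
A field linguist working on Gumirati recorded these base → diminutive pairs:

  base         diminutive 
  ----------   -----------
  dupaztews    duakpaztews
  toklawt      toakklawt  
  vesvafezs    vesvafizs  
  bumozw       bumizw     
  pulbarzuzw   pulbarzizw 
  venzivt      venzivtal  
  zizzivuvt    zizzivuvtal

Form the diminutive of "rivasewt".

riakvasewt

dupaztews and vesvafezs both end in -s yet inflect differently (duakpaztews, vesvafizs), so the final letter is not what conditions the rule; the second-to-last letter is.
"rivasewt" has second-to-last letter 'w'. The stems whose second-to-last letter is 'w' (dupaztews → duakpaztews, toklawt → toakklawt) insert -ak- after the first vowel.
So rivasewt → riakvasewt.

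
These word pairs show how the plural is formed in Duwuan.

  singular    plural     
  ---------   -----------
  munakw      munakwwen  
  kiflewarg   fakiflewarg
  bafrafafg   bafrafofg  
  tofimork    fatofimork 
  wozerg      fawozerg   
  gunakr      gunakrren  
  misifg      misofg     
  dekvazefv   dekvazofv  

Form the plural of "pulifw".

pulofw

"pulifw" has second-to-last letter 'f'. The stems whose second-to-last letter is 'f' (bafrafafg → bafrafofg, misifg → misofg, dekvazefv → dekvazofv) change the last vowel to 'o'.
So pulifw → pulofw.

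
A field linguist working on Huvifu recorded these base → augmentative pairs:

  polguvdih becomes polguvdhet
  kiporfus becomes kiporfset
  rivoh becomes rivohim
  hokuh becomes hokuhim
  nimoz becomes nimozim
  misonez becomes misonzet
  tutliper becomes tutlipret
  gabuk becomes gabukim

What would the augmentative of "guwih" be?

"guwih" has 2 vowels. The stems with 2 vowels (gabuk → gabukim, hokuh → hokuhim, nimoz → nimozim) add -im.
So guwih → guwihim.

guwihim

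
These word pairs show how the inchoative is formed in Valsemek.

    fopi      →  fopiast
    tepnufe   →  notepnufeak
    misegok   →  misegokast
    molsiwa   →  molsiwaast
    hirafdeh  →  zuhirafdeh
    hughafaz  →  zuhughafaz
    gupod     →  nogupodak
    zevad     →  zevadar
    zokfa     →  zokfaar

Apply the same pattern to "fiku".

fikuast

zokfa and molsiwa both end in -a yet inflect differently (zokfaar, molsiwaast), so the final letter is not what conditions the rule; the first letter is.
"fiku" begins with f-. The one such stem in the data (fopi → fopiast) adds -ast, so the same rule applies.
The other patterns: stems beginning with z- add -ar; stems beginning with h- add the prefix zu-; stems beginning with g- or t- add no- … -ak around the stem.
So fiku → fikuast.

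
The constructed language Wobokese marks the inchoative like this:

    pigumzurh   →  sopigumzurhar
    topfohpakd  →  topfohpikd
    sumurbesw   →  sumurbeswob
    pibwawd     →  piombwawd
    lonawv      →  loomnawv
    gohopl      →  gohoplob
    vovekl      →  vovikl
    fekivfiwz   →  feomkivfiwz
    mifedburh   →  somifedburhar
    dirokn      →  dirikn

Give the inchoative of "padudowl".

paomdudowl

"padudowl" has second-to-last letter 'w'. The stems whose second-to-last letter is 'w' (pibwawd → piombwawd, fekivfiwz → feomkivfiwz, lonawv → loomnawv) insert -om- after the first vowel.
So padudowl → paomdudowl.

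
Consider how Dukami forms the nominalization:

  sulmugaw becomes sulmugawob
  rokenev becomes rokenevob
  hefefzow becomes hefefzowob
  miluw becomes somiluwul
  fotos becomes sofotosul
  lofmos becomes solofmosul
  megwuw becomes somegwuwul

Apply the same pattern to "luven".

"luven" has 2 vowels. The stems with 2 vowels (miluw → somiluwul, fotos → sofotosul, lofmos → solofmosul) add so- … -ul around the stem.
The other pattern: stems with 3 vowels add -ob.
So luven → soluvenul.

soluvenul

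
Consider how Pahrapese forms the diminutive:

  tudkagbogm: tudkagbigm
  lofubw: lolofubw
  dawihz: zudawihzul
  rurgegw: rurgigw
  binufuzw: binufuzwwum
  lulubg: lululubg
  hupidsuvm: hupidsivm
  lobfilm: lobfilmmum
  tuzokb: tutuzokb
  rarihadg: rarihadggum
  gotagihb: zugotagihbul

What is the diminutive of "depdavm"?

depdivm

lofubw and rurgegw both end in -w yet inflect differently (lolofubw, rurgigw), so the final letter is not what conditions the rule; the second-to-last letter is.
"depdavm" has second-to-last letter 'v'. The one such stem in the data (hupidsuvm → hupidsivm) changes the last vowel to 'i' (as do rurgegw, tudkagbogm), so the same rule applies.
The other patterns: stems whose second-to-last letter is 'b' or 'k' repeat the first consonant+vowel as a prefix; stems whose second-to-last letter is 'h' add zu- … -ul around the stem; stems whose second-to-last letter is 'd', 'l' or 'z' double the final consonant and add -um.
So depdavm → depdivm.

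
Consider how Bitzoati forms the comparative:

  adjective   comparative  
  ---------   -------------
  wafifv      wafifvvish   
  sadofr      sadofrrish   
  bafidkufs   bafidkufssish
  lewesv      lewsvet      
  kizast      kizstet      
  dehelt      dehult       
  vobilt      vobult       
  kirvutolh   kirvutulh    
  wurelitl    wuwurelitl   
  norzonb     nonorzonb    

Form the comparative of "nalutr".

wafifv and lewesv both end in -v yet inflect differently (wafifvvish, lewsvet), so the final letter is not what conditions the rule; the second-to-last letter is.
"nalutr" has second-to-last letter 't'. The one such stem in the data (wurelitl → wuwurelitl) repeats the first consonant+vowel as a prefix (as does norzonb), so the same rule applies.
So nalutr → nanalutr.

nanalutr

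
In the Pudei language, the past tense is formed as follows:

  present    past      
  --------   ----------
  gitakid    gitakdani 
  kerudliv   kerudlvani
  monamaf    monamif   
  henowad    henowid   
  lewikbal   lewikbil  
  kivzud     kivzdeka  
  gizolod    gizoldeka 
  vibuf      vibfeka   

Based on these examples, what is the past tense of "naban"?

gitakid and henowad both end in -d yet inflect differently (gitakdani, henowid), so the final letter is not what conditions the rule; the last vowel is.
"naban" has last vowel 'a'. The stems whose last vowel is 'a' (monamaf → monamif, henowad → henowid, lewikbal → lewikbil) change the last vowel to 'i'.
So naban → nabin.

nabin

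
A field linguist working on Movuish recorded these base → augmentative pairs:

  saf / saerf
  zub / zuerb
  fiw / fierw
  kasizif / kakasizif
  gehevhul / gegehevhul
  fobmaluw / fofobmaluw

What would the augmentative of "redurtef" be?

saf and kasizif both end in -f yet inflect differently (saerf, kakasizif), so the final letter is not what conditions the rule; the number of vowels is.
"redurtef" has 3 vowels. The stems with 3 vowels (kasizif → kakasizif, gehevhul → gegehevhul, fobmaluw → fofobmaluw) repeat the first consonant+vowel as a prefix.
So redurtef → reredurtef.

reredurtef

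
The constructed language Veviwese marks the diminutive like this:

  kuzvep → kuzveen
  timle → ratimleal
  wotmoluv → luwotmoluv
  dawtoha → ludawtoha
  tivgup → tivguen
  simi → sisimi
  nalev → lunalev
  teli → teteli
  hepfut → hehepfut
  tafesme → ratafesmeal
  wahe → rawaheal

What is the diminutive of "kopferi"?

tivgup and hepfut both have last vowel 'u' yet inflect differently (tivguen, hehepfut), so the last vowel is not what conditions the rule; the final letter is.
"kopferi" ends in -i. The stems ending in -i (simi → sisimi, teli → teteli) repeat the first consonant+vowel as a prefix.
So kopferi → kokopferi.

kokopferi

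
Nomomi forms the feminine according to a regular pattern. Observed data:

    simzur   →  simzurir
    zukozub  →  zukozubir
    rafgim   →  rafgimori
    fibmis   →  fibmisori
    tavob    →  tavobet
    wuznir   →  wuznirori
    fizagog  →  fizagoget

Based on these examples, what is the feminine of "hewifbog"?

wuznir and simzur both end in -r yet inflect differently (wuznirori, simzurir), so the final letter is not what conditions the rule; the last vowel is.
"hewifbog" has last vowel 'o'. The stems whose last vowel is 'o' (tavob → tavobet, fizagog → fizagoget) add -et.
So hewifbog → hewifboget.

hewifboget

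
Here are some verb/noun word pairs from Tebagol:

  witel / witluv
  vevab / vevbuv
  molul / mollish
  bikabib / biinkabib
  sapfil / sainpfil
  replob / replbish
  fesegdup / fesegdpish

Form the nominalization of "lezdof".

vevab and bikabib both end in -b yet inflect differently (vevbuv, biinkabib), so the final letter is not what conditions the rule; the last vowel is.
"lezdof" has last vowel 'o'. The one such stem in the data (replob → replbish) deletes the last vowel and adds -ish (as do fesegdup, molul), so the same rule applies.
The other patterns: stems whose last vowel is 'a' or 'e' delete the last vowel and add -uv; stems whose last vowel is 'i' insert -in- after the first vowel.
So lezdof → lezdfish.

lezdfish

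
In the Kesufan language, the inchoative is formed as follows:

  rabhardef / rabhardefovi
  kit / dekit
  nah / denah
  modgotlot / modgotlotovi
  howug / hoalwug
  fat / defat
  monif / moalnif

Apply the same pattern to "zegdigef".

monif and rabhardef both end in -f yet inflect differently (moalnif, rabhardefovi), so the final letter is not what conditions the rule; the number of vowels is.
"zegdigef" has 3 vowels. The stems with 3 vowels (rabhardef → rabhardefovi, modgotlot → modgotlotovi) add -ovi.
The other patterns: stems with 1 vowel add the prefix de-; stems with 2 vowels insert -al- after the first vowel.
So zegdigef → zegdigefovi.

zegdigefovi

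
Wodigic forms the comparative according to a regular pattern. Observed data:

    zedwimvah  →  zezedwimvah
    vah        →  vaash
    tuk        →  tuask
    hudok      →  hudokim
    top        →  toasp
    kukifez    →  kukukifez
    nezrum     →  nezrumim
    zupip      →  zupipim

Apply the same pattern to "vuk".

vuask

tuk and hudok both end in -k yet inflect differently (tuask, hudokim), so the final letter is not what conditions the rule; the number of vowels is.
"vuk" has 1 vowel. The stems with 1 vowel (vah → vaash, top → toasp, tuk → tuask) insert -as- after the first vowel.
So vuk → vuask.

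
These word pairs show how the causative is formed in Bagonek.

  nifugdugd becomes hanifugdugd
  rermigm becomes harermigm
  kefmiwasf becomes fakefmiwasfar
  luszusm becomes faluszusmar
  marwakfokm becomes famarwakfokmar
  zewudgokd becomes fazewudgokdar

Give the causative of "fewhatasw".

"fewhatasw" has second-to-last letter 's'. The stems whose second-to-last letter is 's' (kefmiwasf → fakefmiwasfar, luszusm → faluszusmar) add fa- … -ar around the stem.
So fewhatasw → fafewhataswar.

fafewhataswar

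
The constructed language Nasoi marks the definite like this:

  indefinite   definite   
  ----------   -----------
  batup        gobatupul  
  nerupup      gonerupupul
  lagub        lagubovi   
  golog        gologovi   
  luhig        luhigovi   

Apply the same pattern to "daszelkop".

batup and lagub both have last vowel 'u' yet inflect differently (gobatupul, lagubovi), so the last vowel is not what conditions the rule; the final letter is.
"daszelkop" ends in -p. The stems ending in -p (batup → gobatupul, nerupup → gonerupupul) add go- … -ul around the stem.
So daszelkop → godaszelkopul.

godaszelkopul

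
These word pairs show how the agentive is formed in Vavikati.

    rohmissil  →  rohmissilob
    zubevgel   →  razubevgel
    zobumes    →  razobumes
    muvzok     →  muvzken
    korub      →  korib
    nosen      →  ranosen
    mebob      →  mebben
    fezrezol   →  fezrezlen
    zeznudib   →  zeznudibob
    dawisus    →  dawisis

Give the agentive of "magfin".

magfinob

zeznudib and korub both end in -b yet inflect differently (zeznudibob, korib), so the final letter is not what conditions the rule; the last vowel is.
"magfin" has last vowel 'i'. The stems whose last vowel is 'i' (rohmissil → rohmissilob, zeznudib → zeznudibob) add -ob.
The other patterns: stems whose last vowel is 'u' change the last vowel to 'i'; stems whose last vowel is 'e' add the prefix ra-; stems whose last vowel is 'o' delete the last vowel and add -en.
So magfin → magfinob.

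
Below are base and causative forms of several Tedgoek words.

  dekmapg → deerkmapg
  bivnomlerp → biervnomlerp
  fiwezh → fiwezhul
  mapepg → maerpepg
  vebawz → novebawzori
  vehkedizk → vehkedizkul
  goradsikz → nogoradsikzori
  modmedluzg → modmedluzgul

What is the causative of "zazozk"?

"zazozk" has second-to-last letter 'z'. The stems whose second-to-last letter is 'z' (fiwezh → fiwezhul, vehkedizk → vehkedizkul, modmedluzg → modmedluzgul) add -ul.
So zazozk → zazozkul.

zazozkul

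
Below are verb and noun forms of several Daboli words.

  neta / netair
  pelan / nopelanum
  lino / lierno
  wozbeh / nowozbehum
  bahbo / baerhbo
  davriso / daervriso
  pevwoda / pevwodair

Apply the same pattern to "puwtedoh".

nopuwtedohum

pelan and neta both have last vowel 'a' yet inflect differently (nopelanum, netair), so the last vowel is not what conditions the rule; the final letter is.
"puwtedoh" ends in -h. The one such stem in the data (wozbeh → nowozbehum) adds no- … -um around the stem, so the same rule applies.
The other patterns: stems ending in -o insert -er- after the first vowel; stems ending in -a add -ir.
So puwtedoh → nopuwtedohum.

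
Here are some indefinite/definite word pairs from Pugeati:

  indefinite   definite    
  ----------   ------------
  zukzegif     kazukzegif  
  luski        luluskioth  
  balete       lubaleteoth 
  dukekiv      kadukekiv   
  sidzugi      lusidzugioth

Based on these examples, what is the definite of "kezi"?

lukezioth

sidzugi and zukzegif both have last vowel 'i' yet inflect differently (lusidzugioth, kazukzegif), so the last vowel is not what conditions the rule; whether the stem ends in a vowel or a consonant is.
"kezi" ends in a vowel. The stems ending in a vowel (sidzugi → lusidzugioth, balete → lubaleteoth, luski → luluskioth) add lu- … -oth around the stem.
The other pattern: stems ending in a consonant add the prefix ka-.
So kezi → lukezioth.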